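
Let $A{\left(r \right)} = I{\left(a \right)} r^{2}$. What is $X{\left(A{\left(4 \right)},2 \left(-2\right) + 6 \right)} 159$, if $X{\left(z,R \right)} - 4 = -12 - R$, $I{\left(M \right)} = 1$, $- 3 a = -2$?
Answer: $-1590$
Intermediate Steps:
$a = \frac{2}{3}$ ($a = \left(- \frac{1}{3}\right) \left(-2\right) = \frac{2}{3} \approx 0.66667$)
$A{\left(r \right)} = r^{2}$ ($A{\left(r \right)} = 1 r^{2} = r^{2}$)
$X{\left(z,R \right)} = -8 - R$ ($X{\left(z,R \right)} = 4 - \left(12 + R\right) = -8 - R$)
$X{\left(A{\left(4 \right)},2 \left(-2\right) + 6 \right)} 159 = \left(-8 - \left(2 \left(-2\right) + 6\right)\right) 159 = \left(-8 - \left(-4 + 6\right)\right) 159 = \left(-8 - 2\right) 159 = \left(-10\right) 159 = -1590$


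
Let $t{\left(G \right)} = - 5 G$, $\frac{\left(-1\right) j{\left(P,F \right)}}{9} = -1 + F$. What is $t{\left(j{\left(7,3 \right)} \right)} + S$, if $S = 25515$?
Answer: $25605$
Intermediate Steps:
$j{\left(P,F \right)} = 9 - 9 F$ ($j{\left(P,F \right)} = - 9 \left(-1 + F\right) = 9 - 9 F$)
$t{\left(j{\left(7,3 \right)} \right)} + S = - 5 \left(9 - 27\right) + 25515 = \left(-5\right) \left(-18\right) + 25515 = 90 + 25515 = 25605$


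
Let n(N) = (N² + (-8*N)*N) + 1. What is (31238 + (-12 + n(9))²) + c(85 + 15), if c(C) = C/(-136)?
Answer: 12420923/34 ≈ 3.6532e+5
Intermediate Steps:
n(N) = 1 - 7*N² (n(N) = (N² - 8*N²) + 1 = -7*N² + 1 = 1 - 7*N²)
c(C) = -C/136 (c(C) = C*(-1/136) = -C/136)
(31238 + (-12 + n(9))²) + c(85 + 15) = (31238 + (-12 + (1 - 7*9²))²) - (85 + 15)/136 = (31238 + (-12 + (1 - 7*81))²) - 1/136*100 = (31238 + (-12 + (1 - 567))²) - 25/34 = (31238 + (-12 - 566)²) - 25/34 = (31238 + (-578)²) - 25/34 = (31238 + 334084) - 25/34 = 365322 - 25/34 = 12420923/34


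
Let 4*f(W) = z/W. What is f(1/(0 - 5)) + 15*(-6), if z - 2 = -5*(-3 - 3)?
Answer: -130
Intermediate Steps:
z = 32 (z = 2 - 5*(-3 - 3) = 2 - 5*(-6) = 2 + 30 = 32)
f(W) = 8/W (f(W) = (32/W)/4 = 8/W)
f(1/(0 - 5)) + 15*(-6) = 8/(1/(0 - 5)) + 15*(-6) = 8/(1/(-5)) - 90 = 8/(-⅕) - 90 = 8*(-5) - 90 = -40 - 90 = -130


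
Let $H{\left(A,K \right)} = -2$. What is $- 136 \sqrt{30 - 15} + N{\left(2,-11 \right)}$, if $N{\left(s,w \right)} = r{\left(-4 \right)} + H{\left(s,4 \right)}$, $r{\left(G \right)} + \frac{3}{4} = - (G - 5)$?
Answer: $\frac{25}{4} - 136 \sqrt{15} \approx -520.48$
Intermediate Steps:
$r{\left(G \right)} = \frac{17}{4} - G$ ($r{\left(G \right)} = - \frac{3}{4} - \left(G - 5\right) = - \frac{3}{4} - \left(-5 + G\right) = \frac{17}{4} - G$)
$N{\left(s,w \right)} = \frac{25}{4}$ ($N{\left(s,w \right)} = \left(\frac{17}{4} - -4\right) - 2 = \left(\frac{17}{4} + 4\right) - 2 = \frac{33}{4} - 2 = \frac{25}{4}$)
$- 136 \sqrt{30 - 15} + N{\left(2,-11 \right)} = - 136 \sqrt{30 - 15} + \frac{25}{4} = - 136 \sqrt{15} + \frac{25}{4} = \frac{25}{4} - 136 \sqrt{15}$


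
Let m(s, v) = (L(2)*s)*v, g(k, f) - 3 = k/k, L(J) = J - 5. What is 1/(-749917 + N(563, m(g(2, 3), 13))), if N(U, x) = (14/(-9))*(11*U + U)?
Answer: -3/2281279 ≈ -1.3151e-6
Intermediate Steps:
L(J) = -5 + J
g(k, f) = 4 (g(k, f) = 3 + k/k = 3 + 1 = 4)
m(s, v) = -3*s*v (m(s, v) = ((-5 + 2)*s)*v = (-3*s)*v = -3*s*v)
N(U, x) = -56*U/3 (N(U, x) = (14*(-⅑))*(12*U) = -56*U/3)
1/(-749917 + N(563, m(g(2, 3), 13))) = 1/(-749917 - 56/3*563) = 1/(-749917 - 31528/3) = 1/(-2281279/3) = -3/2281279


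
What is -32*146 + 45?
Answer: -4627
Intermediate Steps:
-32*146 + 45 = -4672 + 45 = -4627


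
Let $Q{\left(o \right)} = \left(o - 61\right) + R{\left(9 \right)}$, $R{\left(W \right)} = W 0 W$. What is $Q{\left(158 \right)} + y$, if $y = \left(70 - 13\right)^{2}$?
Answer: $3346$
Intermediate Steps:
$R{\left(W \right)} = 0$ ($R{\left(W \right)} = 0 W = 0$)
$Q{\left(o \right)} = -61 + o$ ($Q{\left(o \right)} = \left(o - 61\right) + 0 = \left(-61 + o\right) + 0 = -61 + o$)
$y = 3249$ ($y = 57^{2} = 3249$)
$Q{\left(158 \right)} + y = \left(-61 + 158\right) + 3249 = 97 + 3249 = 3346$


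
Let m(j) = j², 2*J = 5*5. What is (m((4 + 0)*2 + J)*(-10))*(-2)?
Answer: 8405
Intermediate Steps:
J = 25/2 (J = (5*5)/2 = (½)*25 = 25/2 ≈ 12.500)
(m((4 + 0)*2 + J)*(-10))*(-2) = (((4 + 0)*2 + 25/2)²*(-10))*(-2) = ((4*2 + 25/2)²*(-10))*(-2) = ((8 + 25/2)²*(-10))*(-2) = ((41/2)²*(-10))*(-2) = ((1681/4)*(-10))*(-2) = -8405/2*(-2) = 8405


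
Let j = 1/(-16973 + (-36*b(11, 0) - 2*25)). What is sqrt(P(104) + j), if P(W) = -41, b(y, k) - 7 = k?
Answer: 2*I*sqrt(122354679)/3455 ≈ 6.4031*I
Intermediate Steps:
b(y, k) = 7 + k
j = -1/17275 (j = 1/(-16973 + (-36*(7 + 0) - 2*25)) = 1/(-16973 + (-36*7 - 50)) = 1/(-16973 + (-252 - 50)) = 1/(-16973 - 302) = 1/(-17275) = -1/17275 ≈ -5.7887e-5)
sqrt(P(104) + j) = sqrt(-41 - 1/17275) = sqrt(-708276/17275) = 2*I*sqrt(122354679)/3455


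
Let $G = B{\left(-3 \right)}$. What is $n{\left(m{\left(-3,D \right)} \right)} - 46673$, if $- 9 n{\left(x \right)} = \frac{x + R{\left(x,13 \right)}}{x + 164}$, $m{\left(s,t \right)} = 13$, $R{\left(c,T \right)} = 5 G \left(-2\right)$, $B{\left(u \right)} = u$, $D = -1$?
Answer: $- \frac{74350132}{1593} \approx -46673.0$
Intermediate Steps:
$G = -3$
$R{\left(c,T \right)} = 30$ ($R{\left(c,T \right)} = 5 \left(-3\right) \left(-2\right) = \left(-15\right) \left(-2\right) = 30$)
$n{\left(x \right)} = - \frac{30 + x}{9 \left(164 + x\right)}$ ($n{\left(x \right)} = - \frac{\left(x + 30\right) \frac{1}{x + 164}}{9} = - \frac{\left(30 + x\right) \frac{1}{164 + x}}{9} = - \frac{\frac{1}{164 + x} \left(30 + x\right)}{9} = - \frac{30 + x}{9 \left(164 + x\right)}$)
$n{\left(m{\left(-3,D \right)} \right)} - 46673 = \frac{-30 - 13}{9 \left(164 + 13\right)} - 46673 = \frac{-30 - 13}{9 \cdot 177} - 46673 = \frac{1}{9} \cdot \frac{1}{177} \left(-43\right) - 46673 = - \frac{43}{1593} - 46673 = - \frac{74350132}{1593}$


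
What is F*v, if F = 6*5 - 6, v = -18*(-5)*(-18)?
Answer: -38880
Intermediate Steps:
v = -1620 (v = 90*(-18) = -1620)
F = 24 (F = 30 - 6 = 24)
F*v = 24*(-1620) = -38880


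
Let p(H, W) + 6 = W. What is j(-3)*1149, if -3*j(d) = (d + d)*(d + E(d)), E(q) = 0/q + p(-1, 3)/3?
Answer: -9192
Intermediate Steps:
p(H, W) = -6 + W
E(q) = -1 (E(q) = 0/q + (-6 + 3)/3 = 0 - 3*1/3 = 0 - 1 = -1)
j(d) = -2*d*(-1 + d)/3 (j(d) = -(d + d)*(d - 1)/3 = -2*d*(-1 + d)/3)
j(-3)*1149 = ((2/3)*(-3)*(1 - 1*(-3)))*1149 = ((2/3)*(-3)*(1 + 3))*1149 = ((2/3)*(-3)*4)*1149 = -8*1149 = -9192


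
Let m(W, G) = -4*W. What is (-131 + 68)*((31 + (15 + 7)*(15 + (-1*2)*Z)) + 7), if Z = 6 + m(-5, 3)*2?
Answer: 104328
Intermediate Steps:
Z = 46 (Z = 6 - 4*(-5)*2 = 6 + 20*2 = 6 + 40 = 46)
(-131 + 68)*((31 + (15 + 7)*(15 + (-1*2)*Z)) + 7) = (-131 + 68)*((31 + (15 + 7)*(15 - 1*2*46)) + 7) = -63*((31 + 22*(15 - 2*46)) + 7) = -63*((31 + 22*(15 - 92)) + 7) = -63*((31 + 22*(-77)) + 7) = -63*((31 - 1694) + 7) = -63*(-1663 + 7) = -63*(-1656) = 104328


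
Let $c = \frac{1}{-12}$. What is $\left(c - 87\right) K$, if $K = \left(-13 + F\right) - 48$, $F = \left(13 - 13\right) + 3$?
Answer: $\frac{30305}{6} \approx 5050.8$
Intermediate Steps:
$F = 3$ ($F = 0 + 3 = 3$)
$c = - \frac{1}{12} \approx -0.083333$
$K = -58$ ($K = \left(-13 + 3\right) - 48 = -10 - 48 = -58$)
$\left(c - 87\right) K = \left(- \frac{1}{12} - 87\right) \left(-58\right) = \left(- \frac{1045}{12}\right) \left(-58\right) = \frac{30305}{6}$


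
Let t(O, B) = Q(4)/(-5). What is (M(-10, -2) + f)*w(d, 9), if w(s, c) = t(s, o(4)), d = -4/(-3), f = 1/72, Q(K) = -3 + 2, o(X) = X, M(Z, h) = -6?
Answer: -431/360 ≈ -1.1972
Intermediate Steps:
Q(K) = -1
f = 1/72 ≈ 0.013889
t(O, B) = ⅕ (t(O, B) = -1/(-5) = -1*(-⅕) = ⅕)
d = 4/3 (d = -4*(-⅓) = 4/3 ≈ 1.3333)
w(s, c) = ⅕
(M(-10, -2) + f)*w(d, 9) = (-6 + 1/72)*(⅕) = -431/72*⅕ = -431/360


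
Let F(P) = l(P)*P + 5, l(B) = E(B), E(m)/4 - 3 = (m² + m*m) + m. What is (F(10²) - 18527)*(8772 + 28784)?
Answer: 301299694968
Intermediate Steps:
E(m) = 12 + 4*m + 8*m² (E(m) = 12 + 4*((m² + m*m) + m) = 12 + 4*((m² + m²) + m) = 12 + 4*(2*m² + m) = 12 + 4*(m + 2*m²) = 12 + (4*m + 8*m²) = 12 + 4*m + 8*m²)
l(B) = 12 + 4*B + 8*B²
F(P) = 5 + P*(12 + 4*P + 8*P²) (F(P) = (12 + 4*P + 8*P²)*P + 5 = P*(12 + 4*P + 8*P²) + 5 = 5 + P*(12 + 4*P + 8*P²))
(F(10²) - 18527)*(8772 + 28784) = ((5 + 4*10²*(3 + 10² + 2*(10²)²)) - 18527)*(8772 + 28784) = ((5 + 4*100*(3 + 100 + 2*100²)) - 18527)*37556 = ((5 + 4*100*(3 + 100 + 2*10000)) - 18527)*37556 = ((5 + 4*100*(3 + 100 + 20000)) - 18527)*37556 = ((5 + 4*100*20103) - 18527)*37556 = ((5 + 8041200) - 18527)*37556 = (8041205 - 18527)*37556 = 8022678*37556 = 301299694968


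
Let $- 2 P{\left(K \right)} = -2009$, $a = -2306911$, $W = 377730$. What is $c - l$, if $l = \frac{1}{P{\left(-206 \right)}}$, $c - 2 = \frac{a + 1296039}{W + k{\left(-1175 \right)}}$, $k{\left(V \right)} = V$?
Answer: $- \frac{518596968}{756498995} \approx -0.68552$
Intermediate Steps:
$P{\left(K \right)} = \frac{2009}{2}$ ($P{\left(K \right)} = \left(- \frac{1}{2}\right) \left(-2009\right) = \frac{2009}{2}$)
$c = - \frac{257762}{376555}$ ($c = 2 + \frac{-2306911 + 1296039}{377730 - 1175} = 2 - \frac{1010872}{376555} = - \frac{257762}{376555} \approx -0.68453$)
$l = \frac{2}{2009}$ ($l = \frac{1}{\frac{2009}{2}} = \frac{2}{2009} \approx 0.00099552$)
$c - l = - \frac{257762}{376555} - \frac{2}{2009} = - \frac{518596968}{756498995}$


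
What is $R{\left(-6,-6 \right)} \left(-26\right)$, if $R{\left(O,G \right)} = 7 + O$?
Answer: $-26$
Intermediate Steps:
$R{\left(-6,-6 \right)} \left(-26\right) = \left(7 - 6\right) \left(-26\right) = 1 \left(-26\right) = -26$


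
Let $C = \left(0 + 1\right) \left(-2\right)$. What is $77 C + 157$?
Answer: $3$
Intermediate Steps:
$C = -2$ ($C = 1 \left(-2\right) = -2$)
$77 C + 157 = 77 \left(-2\right) + 157 = -154 + 157 = 3$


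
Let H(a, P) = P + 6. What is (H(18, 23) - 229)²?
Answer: 40000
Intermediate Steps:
H(a, P) = 6 + P
(H(18, 23) - 229)² = ((6 + 23) - 229)² = (29 - 229)² = (-200)² = 40000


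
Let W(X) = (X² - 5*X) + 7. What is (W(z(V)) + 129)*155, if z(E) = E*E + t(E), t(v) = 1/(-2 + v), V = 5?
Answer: 908300/9 ≈ 1.0092e+5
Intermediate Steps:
z(E) = E² + 1/(-2 + E) (z(E) = E*E + 1/(-2 + E) = E² + 1/(-2 + E))
W(X) = 7 + X² - 5*X
(W(z(V)) + 129)*155 = ((7 + ((1 + 5²*(-2 + 5))/(-2 + 5))² - 5*(1 + 5²*(-2 + 5))/(-2 + 5)) + 129)*155 = ((7 + ((1 + 25*3)/3)² - 5*(1 + 25*3)/3) + 129)*155 = ((7 + ((1 + 75)/3)² - 5*(1 + 75)/3) + 129)*155 = ((7 + ((⅓)*76)² - 5*76/3) + 129)*155 = ((7 + (76/3)² - 5*76/3) + 129)*155 = ((7 + 5776/9 - 380/3) + 129)*155 = (4699/9 + 129)*155 = (5860/9)*155 = 908300/9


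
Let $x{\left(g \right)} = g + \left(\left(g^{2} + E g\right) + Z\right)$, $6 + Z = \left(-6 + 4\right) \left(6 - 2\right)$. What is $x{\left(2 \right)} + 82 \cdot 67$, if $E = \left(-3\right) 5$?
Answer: $5456$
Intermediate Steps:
$Z = -14$ ($Z = -6 + \left(-6 + 4\right) \left(6 - 2\right) = -6 - 8 = -14$)
$E = -15$
$x{\left(g \right)} = -14 + g^{2} - 14 g$ ($x{\left(g \right)} = g - \left(14 - g^{2} + 15 g\right) = -14 + g^{2} - 14 g$)
$x{\left(2 \right)} + 82 \cdot 67 = \left(-14 + 2^{2} - 28\right) + 82 \cdot 67 = \left(-14 + 4 - 28\right) + 5494 = -38 + 5494 = 5456$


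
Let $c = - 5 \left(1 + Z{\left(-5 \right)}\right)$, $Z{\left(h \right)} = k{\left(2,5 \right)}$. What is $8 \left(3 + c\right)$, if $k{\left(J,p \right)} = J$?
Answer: $-96$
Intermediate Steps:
$Z{\left(h \right)} = 2$
$c = -15$ ($c = - 5 \left(1 + 2\right) = \left(-5\right) 3 = -15$)
$8 \left(3 + c\right) = 8 \left(3 - 15\right) = 8 \left(-12\right) = -96$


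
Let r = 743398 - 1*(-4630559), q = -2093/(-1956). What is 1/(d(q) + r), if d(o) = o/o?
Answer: 1/5373958 ≈ 1.8608e-7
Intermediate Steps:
q = 2093/1956 (q = -2093*(-1/1956) = 2093/1956 ≈ 1.0700)
r = 5373957 (r = 743398 + 4630559 = 5373957)
d(o) = 1
1/(d(q) + r) = 1/(1 + 5373957) = 1/5373958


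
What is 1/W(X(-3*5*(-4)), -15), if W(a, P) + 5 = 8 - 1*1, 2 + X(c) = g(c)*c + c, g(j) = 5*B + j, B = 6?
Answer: ½ ≈ 0.50000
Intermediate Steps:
g(j) = 30 + j (g(j) = 5*6 + j = 30 + j)
X(c) = -2 + c + c*(30 + c) (X(c) = -2 + ((30 + c)*c + c) = -2 + (c*(30 + c) + c) = -2 + (c + c*(30 + c)) = -2 + c + c*(30 + c))
W(a, P) = 2 (W(a, P) = -5 + (8 - 1*1) = -5 + (8 - 1) = -5 + 7 = 2)
1/W(X(-3*5*(-4)), -15) = 1/2 = ½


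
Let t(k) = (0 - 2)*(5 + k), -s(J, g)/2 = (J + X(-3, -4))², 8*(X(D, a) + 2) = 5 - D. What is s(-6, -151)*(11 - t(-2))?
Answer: -1666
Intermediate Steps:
X(D, a) = -11/8 - D/8 (X(D, a) = -2 + (5 - D)/8 = -2 + (5/8 - D/8) = -11/8 - D/8)
s(J, g) = -2*(-1 + J)² (s(J, g) = -2*(J + (-11/8 - ⅛*(-3)))² = -2*(J + (-11/8 + 3/8))² = -2*(J - 1)² = -2*(-1 + J)²)
t(k) = -10 - 2*k (t(k) = -2*(5 + k) = -10 - 2*k)
s(-6, -151)*(11 - t(-2)) = (-2*(-1 - 6)²)*(11 - (-10 - 2*(-2))) = (-2*(-7)²)*(11 - (-10 + 4)) = (-2*49)*(11 - 1*(-6)) = -98*(11 + 6) = -98*17 = -1666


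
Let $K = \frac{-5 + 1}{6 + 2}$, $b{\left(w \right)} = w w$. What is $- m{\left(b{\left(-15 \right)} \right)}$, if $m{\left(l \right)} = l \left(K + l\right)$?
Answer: $- \frac{101025}{2} \approx -50513.0$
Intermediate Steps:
$b{\left(w \right)} = w^{2}$
$K = - \frac{1}{2}$ ($K = - \frac{4}{8} = \left(-4\right) \frac{1}{8} = - \frac{1}{2} \approx -0.5$)
$m{\left(l \right)} = l \left(- \frac{1}{2} + l\right)$
$- m{\left(b{\left(-15 \right)} \right)} = - \left(-15\right)^{2} \left(- \frac{1}{2} + \left(-15\right)^{2}\right) = - 225 \left(- \frac{1}{2} + 225\right) = - \frac{225 \cdot 449}{2} = \left(-1\right) \frac{101025}{2} = - \frac{101025}{2}$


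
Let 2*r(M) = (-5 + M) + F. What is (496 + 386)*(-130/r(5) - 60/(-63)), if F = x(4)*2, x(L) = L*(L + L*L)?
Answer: -2373/4 ≈ -593.25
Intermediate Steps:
x(L) = L*(L + L²)
F = 160 (F = (4²*(1 + 4))*2 = (16*5)*2 = 80*2 = 160)
r(M) = 155/2 + M/2 (r(M) = ((-5 + M) + 160)/2 = (155 + M)/2 = 155/2 + M/2)
(496 + 386)*(-130/r(5) - 60/(-63)) = (496 + 386)*(-130/(155/2 + (½)*5) - 60/(-63)) = 882*(-130/(155/2 + 5/2) - 60*(-1/63)) = 882*(-130/80 + 20/21) = 882*(-130*1/80 + 20/21) = 882*(-13/8 + 20/21) = 882*(-113/168) = -2373/4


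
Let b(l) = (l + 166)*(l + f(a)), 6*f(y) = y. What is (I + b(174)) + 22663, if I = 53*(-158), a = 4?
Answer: 221027/3 ≈ 73676.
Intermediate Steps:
f(y) = y/6
b(l) = (166 + l)*(⅔ + l) (b(l) = (l + 166)*(l + (⅙)*4) = (166 + l)*(l + ⅔) = (166 + l)*(⅔ + l))
I = -8374
(I + b(174)) + 22663 = (-8374 + (332/3 + 174² + (500/3)*174)) + 22663 = (-8374 + (332/3 + 30276 + 29000)) + 22663 = (-8374 + 178160/3) + 22663 = 153038/3 + 22663 = 221027/3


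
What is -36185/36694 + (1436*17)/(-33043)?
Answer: -2091434883/1212479842 ≈ -1.7249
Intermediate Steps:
-36185/36694 + (1436*17)/(-33043) = -36185*1/36694 + 24412*(-1/33043) = -36185/36694 - 24412/33043 = -2091434883/1212479842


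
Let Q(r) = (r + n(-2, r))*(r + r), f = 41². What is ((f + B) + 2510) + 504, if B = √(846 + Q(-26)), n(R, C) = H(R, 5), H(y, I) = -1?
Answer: 4695 + 15*√10 ≈ 4742.4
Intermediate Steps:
f = 1681
n(R, C) = -1
Q(r) = 2*r*(-1 + r) (Q(r) = (r - 1)*(r + r) = (-1 + r)*(2*r) = 2*r*(-1 + r))
B = 15*√10 (B = √(846 + 2*(-26)*(-1 - 26)) = √(846 + 2*(-26)*(-27)) = √(846 + 1404) = √2250 = 15*√10 ≈ 47.434)
((f + B) + 2510) + 504 = ((1681 + 15*√10) + 2510) + 504 = (4191 + 15*√10) + 504 = 4695 + 15*√10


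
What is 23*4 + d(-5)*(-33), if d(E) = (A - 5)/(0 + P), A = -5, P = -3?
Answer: -18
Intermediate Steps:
d(E) = 10/3 (d(E) = (-5 - 5)/(0 - 3) = -10/(-3) = -10*(-⅓) = 10/3)
23*4 + d(-5)*(-33) = 23*4 + (10/3)*(-33) = 92 - 110 = -18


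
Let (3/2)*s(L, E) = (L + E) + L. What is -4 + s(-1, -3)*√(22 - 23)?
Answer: -4 - 10*I/3 ≈ -4.0 - 3.3333*I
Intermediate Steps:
s(L, E) = 2*E/3 + 4*L/3 (s(L, E) = 2*((L + E) + L)/3 = 2*((E + L) + L)/3 = 2*(E + 2*L)/3 = 2*E/3 + 4*L/3)
-4 + s(-1, -3)*√(22 - 23) = -4 + ((⅔)*(-3) + (4/3)*(-1))*√(22 - 23) = -4 + (-2 - 4/3)*√(-1) = -4 - 10*I/3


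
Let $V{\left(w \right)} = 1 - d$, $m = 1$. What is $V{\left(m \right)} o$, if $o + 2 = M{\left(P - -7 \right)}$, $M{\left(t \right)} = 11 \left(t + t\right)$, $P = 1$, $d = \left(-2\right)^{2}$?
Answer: $-522$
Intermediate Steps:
$d = 4$
$V{\left(w \right)} = -3$ ($V{\left(w \right)} = 1 - 4 = -3$)
$M{\left(t \right)} = 22 t$ ($M{\left(t \right)} = 11 \cdot 2 t = 22 t$)
$o = 174$ ($o = -2 + 22 \left(1 - -7\right) = -2 + 22 \left(1 + 7\right) = -2 + 22 \cdot 8 = -2 + 176 = 174$)
$V{\left(m \right)} o = \left(-3\right) 174 = -522$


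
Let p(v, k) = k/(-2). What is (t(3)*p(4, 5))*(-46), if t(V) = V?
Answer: 345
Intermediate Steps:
p(v, k) = -k/2 (p(v, k) = k*(-1/2) = -k/2)
(t(3)*p(4, 5))*(-46) = (3*(-1/2*5))*(-46) = (3*(-5/2))*(-46) = -15/2*(-46) = 345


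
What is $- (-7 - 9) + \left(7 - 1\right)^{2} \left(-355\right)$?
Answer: $-12764$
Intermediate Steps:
$- (-7 - 9) + \left(7 - 1\right)^{2} \left(-355\right) = \left(-1\right) \left(-16\right) + 6^{2} \left(-355\right) = 16 + 36 \left(-355\right) = 16 - 12780 = -12764$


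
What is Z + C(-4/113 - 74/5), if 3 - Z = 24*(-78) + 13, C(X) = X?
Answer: 1043648/565 ≈ 1847.2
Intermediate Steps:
Z = 1862 (Z = 3 - (24*(-78) + 13) = 3 - (-1872 + 13) = 3 - 1*(-1859) = 3 + 1859 = 1862)
Z + C(-4/113 - 74/5) = 1862 + (-4/113 - 74/5) = 1862 - 8382/565 = 1043648/565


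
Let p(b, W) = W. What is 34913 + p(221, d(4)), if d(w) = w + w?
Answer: 34921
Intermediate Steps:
d(w) = 2*w
34913 + p(221, d(4)) = 34913 + 2*4 = 34913 + 8 = 34921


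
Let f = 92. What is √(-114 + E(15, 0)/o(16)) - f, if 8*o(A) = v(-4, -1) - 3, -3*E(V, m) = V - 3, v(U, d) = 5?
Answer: -92 + I*√130 ≈ -92.0 + 11.402*I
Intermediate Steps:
E(V, m) = 1 - V/3 (E(V, m) = -(V - 3)/3 = -(-3 + V)/3 = 1 - V/3)
o(A) = ¼ (o(A) = (5 - 3)/8 = (⅛)*2 = ¼)
√(-114 + E(15, 0)/o(16)) - f = √(-114 + (1 - ⅓*15)/(¼)) - 1*92 = √(-114 + (1 - 5)*4) - 92 = √(-114 - 4*4) - 92 = √(-114 - 16) - 92 = √(-130) - 92 = I*√130 - 92 = -92 + I*√130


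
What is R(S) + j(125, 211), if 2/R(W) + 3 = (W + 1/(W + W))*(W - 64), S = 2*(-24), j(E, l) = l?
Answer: 6803707/32245 ≈ 211.00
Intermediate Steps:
S = -48
R(W) = 2/(-3 + (-64 + W)*(W + 1/(2*W))) (R(W) = 2/(-3 + (W + 1/(W + W))*(W - 64)) = 2/(-3 + (W + 1/(2*W))*(-64 + W)) = 2/(-3 + (-64 + W)*(W + 1/(2*W))))
R(S) + j(125, 211) = 4*(-48)/(-64 - 128*(-48)**2 - 5*(-48) + 2*(-48)**3) + 211 = 4*(-48)/(-64 - 128*2304 + 240 + 2*(-110592)) + 211 = 4*(-48)/(-64 - 294912 + 240 - 221184) + 211 = 4*(-48)/(-515920) + 211 = 4*(-48)*(-1/515920) + 211 = 12/32245 + 211 = 6803707/32245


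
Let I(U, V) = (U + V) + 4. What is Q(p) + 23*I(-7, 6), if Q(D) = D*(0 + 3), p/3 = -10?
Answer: -21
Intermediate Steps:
I(U, V) = 4 + U + V
p = -30 (p = 3*(-10) = -30)
Q(D) = 3*D (Q(D) = D*3 = 3*D)
Q(p) + 23*I(-7, 6) = 3*(-30) + 23*(4 - 7 + 6) = -90 + 23*3 = -90 + 69 = -21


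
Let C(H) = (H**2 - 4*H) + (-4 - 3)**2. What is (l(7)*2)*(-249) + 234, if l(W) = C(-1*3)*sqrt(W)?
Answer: 234 - 34860*sqrt(7) ≈ -91997.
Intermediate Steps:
C(H) = 49 + H**2 - 4*H (C(H) = (H**2 - 4*H) + (-7)**2 = (H**2 - 4*H) + 49 = 49 + H**2 - 4*H)
l(W) = 70*sqrt(W) (l(W) = (49 + (-1*3)**2 - (-4)*3)*sqrt(W) = (49 + (-3)**2 - 4*(-3))*sqrt(W) = (49 + 9 + 12)*sqrt(W) = 70*sqrt(W))
(l(7)*2)*(-249) + 234 = ((70*sqrt(7))*2)*(-249) + 234 = (140*sqrt(7))*(-249) + 234 = -34860*sqrt(7) + 234 = 234 - 34860*sqrt(7)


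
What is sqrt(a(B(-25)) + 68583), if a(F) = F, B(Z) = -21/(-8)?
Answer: 3*sqrt(121930)/4 ≈ 261.89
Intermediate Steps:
B(Z) = 21/8 (B(Z) = -21*(-1/8) = 21/8)
sqrt(a(B(-25)) + 68583) = sqrt(21/8 + 68583) = sqrt(548685/8) = 3*sqrt(121930)/4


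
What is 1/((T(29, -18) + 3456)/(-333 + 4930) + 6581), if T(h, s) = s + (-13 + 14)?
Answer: 4597/30256296 ≈ 0.00015194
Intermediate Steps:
T(h, s) = 1 + s (T(h, s) = s + 1 = 1 + s)
1/((T(29, -18) + 3456)/(-333 + 4930) + 6581) = 1/(((1 - 18) + 3456)/(-333 + 4930) + 6581) = 1/((-17 + 3456)/4597 + 6581) = 1/(3439*(1/4597) + 6581) = 1/(3439/4597 + 6581) = 1/(30256296/4597) = 4597/30256296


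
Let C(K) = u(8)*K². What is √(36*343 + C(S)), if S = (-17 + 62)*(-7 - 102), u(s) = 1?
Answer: 3*√2674597 ≈ 4906.3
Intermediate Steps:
S = -4905 (S = 45*(-109) = -4905)
C(K) = K² (C(K) = 1*K² = K²)
√(36*343 + C(S)) = √(36*343 + (-4905)²) = √(12348 + 24059025) = √24071373 = 3*√2674597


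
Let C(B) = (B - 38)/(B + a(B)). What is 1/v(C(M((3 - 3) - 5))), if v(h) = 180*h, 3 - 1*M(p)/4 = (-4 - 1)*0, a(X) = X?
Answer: -1/195 ≈ -0.0051282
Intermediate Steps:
M(p) = 12 (M(p) = 12 - 4*(-4 - 1)*0 = 12 - (-20)*0 = 12 - 4*0 = 12 + 0 = 12)
C(B) = (-38 + B)/(2*B) (C(B) = (B - 38)/(B + B) = (-38 + B)/((2*B)) = (-38 + B)*(1/(2*B)) = (-38 + B)/(2*B))
1/v(C(M((3 - 3) - 5))) = 1/(180*((½)*(-38 + 12)/12)) = 1/(180*((½)*(1/12)*(-26))) = 1/(180*(-13/12)) = 1/(-195) = -1/195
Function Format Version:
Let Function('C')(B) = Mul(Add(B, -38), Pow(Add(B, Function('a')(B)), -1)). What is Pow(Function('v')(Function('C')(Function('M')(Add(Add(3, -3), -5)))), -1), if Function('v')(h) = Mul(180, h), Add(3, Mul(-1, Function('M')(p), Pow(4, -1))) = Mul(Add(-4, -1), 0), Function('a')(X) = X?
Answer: Rational(-1, 195) ≈ -0.0051282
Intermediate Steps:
Function('M')(p) = 12 (Function('M')(p) = Add(12, Mul(-4, Mul(Add(-4, -1), 0))) = Add(12, Mul(-4, Mul(-5, 0))) = Add(12, Mul(-4, 0)) = Add(12, 0) = 12)
Function('C')(B) = Mul(Rational(1, 2), Pow(B, -1), Add(-38, B)) (Function('C')(B) = Mul(Add(B, -38), Pow(Add(B, B), -1)) = Mul(Add(-38, B), Pow(Mul(2, B), -1)) = Mul(Add(-38, B), Mul(Rational(1, 2), Pow(B, -1))) = Mul(Rational(1, 2), Pow(B, -1), Add(-38, B)))
Pow(Function('v')(Function('C')(Function('M')(Add(Add(3, -3), -5)))), -1) = Pow(Mul(180, Mul(Rational(1, 2), Pow(12, -1), Add(-38, 12))), -1) = Pow(Mul(180, Mul(Rational(1, 2), Rational(1, 12), -26)), -1) = Pow(Mul(180, Rational(-13, 12)), -1) = Pow(-195, -1) = Rational(-1, 195)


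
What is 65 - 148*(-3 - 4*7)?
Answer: 4653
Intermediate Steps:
65 - 148*(-3 - 4*7) = 65 - 148*(-3 - 28) = 65 - 148*(-31) = 65 + 4588 = 4653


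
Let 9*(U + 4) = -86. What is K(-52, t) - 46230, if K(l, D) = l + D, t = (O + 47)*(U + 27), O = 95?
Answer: -399356/9 ≈ -44373.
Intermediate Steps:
U = -122/9 (U = -4 + (⅑)*(-86) = -4 - 86/9 = -122/9 ≈ -13.556)
t = 17182/9 (t = (95 + 47)*(-122/9 + 27) = 142*(121/9) = 17182/9 ≈ 1909.1)
K(l, D) = D + l
K(-52, t) - 46230 = (17182/9 - 52) - 46230 = 16714/9 - 46230 = -399356/9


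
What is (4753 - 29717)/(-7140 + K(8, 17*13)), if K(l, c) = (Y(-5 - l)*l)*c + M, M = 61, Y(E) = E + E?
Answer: 24964/53047 ≈ 0.47060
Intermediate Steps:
Y(E) = 2*E
K(l, c) = 61 + c*l*(-10 - 2*l) (K(l, c) = ((2*(-5 - l))*l)*c + 61 = ((-10 - 2*l)*l)*c + 61 = (l*(-10 - 2*l))*c + 61 = c*l*(-10 - 2*l) + 61 = 61 + c*l*(-10 - 2*l))
(4753 - 29717)/(-7140 + K(8, 17*13)) = (4753 - 29717)/(-7140 + (61 - 2*17*13*8*(5 + 8))) = -24964/(-7140 + (61 - 2*221*8*13)) = -24964/(-7140 + (61 - 45968)) = -24964/(-7140 - 45907) = -24964/(-53047) = -24964*(-1/53047) = 24964/53047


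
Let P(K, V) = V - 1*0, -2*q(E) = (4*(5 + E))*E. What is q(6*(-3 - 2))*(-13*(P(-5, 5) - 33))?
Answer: -546000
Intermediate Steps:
q(E) = -E*(20 + 4*E)/2 (q(E) = -4*(5 + E)*E/2 = -(20 + 4*E)*E/2 = -E*(20 + 4*E)/2)
P(K, V) = V (P(K, V) = V + 0 = V)
q(6*(-3 - 2))*(-13*(P(-5, 5) - 33)) = (-2*6*(-3 - 2)*(5 + 6*(-3 - 2)))*(-13*(5 - 33)) = (-2*6*(-5)*(5 + 6*(-5)))*(-13*(-28)) = -2*(-30)*(5 - 30)*364 = -2*(-30)*(-25)*364 = -1500*364 = -546000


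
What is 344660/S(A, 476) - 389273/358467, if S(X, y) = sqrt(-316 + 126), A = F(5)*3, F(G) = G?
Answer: -389273/358467 - 1814*I*sqrt(190) ≈ -1.0859 - 25004.0*I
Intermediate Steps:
A = 15 (A = 5*3 = 15)
S(X, y) = I*sqrt(190) (S(X, y) = sqrt(-190) = I*sqrt(190))
344660/S(A, 476) - 389273/358467 = 344660/((I*sqrt(190))) - 389273/358467 = 344660*(-I*sqrt(190)/190) - 389273*1/358467 = -1814*I*sqrt(190) - 389273/358467 = -389273/358467 - 1814*I*sqrt(190)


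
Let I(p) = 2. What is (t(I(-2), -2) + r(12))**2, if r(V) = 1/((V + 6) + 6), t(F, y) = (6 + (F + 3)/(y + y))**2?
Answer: 1177225/2304 ≈ 510.95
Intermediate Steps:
t(F, y) = (6 + (3 + F)/(2*y))**2 (t(F, y) = (6 + (3 + F)/((2*y)))**2 = (6 + (3 + F)*(1/(2*y)))**2 = (6 + (3 + F)/(2*y))**2)
r(V) = 1/(12 + V) (r(V) = 1/((6 + V) + 6) = 1/(12 + V))
(t(I(-2), -2) + r(12))**2 = ((1/4)*(3 + 2 + 12*(-2))**2/(-2)**2 + 1/(12 + 12))**2 = ((1/4)*(1/4)*(3 + 2 - 24)**2 + 1/24)**2 = ((1/4)*(1/4)*(-19)**2 + 1/24)**2 = ((1/4)*(1/4)*361 + 1/24)**2 = (361/16 + 1/24)**2 = (1085/48)**2 = 1177225/2304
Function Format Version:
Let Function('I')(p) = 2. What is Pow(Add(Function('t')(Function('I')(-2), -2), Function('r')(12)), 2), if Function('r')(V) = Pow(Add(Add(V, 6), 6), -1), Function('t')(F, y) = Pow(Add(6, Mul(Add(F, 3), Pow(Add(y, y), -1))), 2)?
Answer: Rational(1177225, 2304) ≈ 510.95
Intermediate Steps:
Function('t')(F, y) = Pow(Add(6, Mul(Rational(1, 2), Pow(y, -1), Add(3, F))), 2) (Function('t')(F, y) = Pow(Add(6, Mul(Add(3, F), Pow(Mul(2, y), -1))), 2) = Pow(Add(6, Mul(Add(3, F), Mul(Rational(1, 2), Pow(y, -1)))), 2) = Pow(Add(6, Mul(Rational(1, 2), Pow(y, -1), Add(3, F))), 2))
Function('r')(V) = Pow(Add(12, V), -1) (Function('r')(V) = Pow(Add(Add(6, V), 6), -1) = Pow(Add(12, V), -1))
Pow(Add(Function('t')(Function('I')(-2), -2), Function('r')(12)), 2) = Pow(Add(Mul(Rational(1, 4), Pow(-2, -2), Pow(Add(3, 2, Mul(12, -2)), 2)), Pow(Add(12, 12), -1)), 2) = Pow(Add(Mul(Rational(1, 4), Rational(1, 4), Pow(Add(3, 2, -24), 2)), Pow(24, -1)), 2) = Pow(Add(Mul(Rational(1, 4), Rational(1, 4), Pow(-19, 2)), Rational(1, 24)), 2) = Pow(Add(Mul(Rational(1, 4), Rational(1, 4), 361), Rational(1, 24)), 2) = Pow(Add(Rational(361, 16), Rational(1, 24)), 2) = Pow(Rational(1085, 48), 2) = Rational(1177225, 2304)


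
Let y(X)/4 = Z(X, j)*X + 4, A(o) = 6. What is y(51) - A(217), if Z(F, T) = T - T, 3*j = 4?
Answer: 10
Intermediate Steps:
j = 4/3 (j = (1/3)*4 = 4/3 ≈ 1.3333)
Z(F, T) = 0
y(X) = 16 (y(X) = 4*(0*X + 4) = 4*(0 + 4) = 4*4 = 16)
y(51) - A(217) = 16 - 1*6 = 16 - 6 = 10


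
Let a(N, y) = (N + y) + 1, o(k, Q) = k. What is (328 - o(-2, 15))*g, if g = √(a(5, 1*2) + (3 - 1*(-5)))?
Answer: 1320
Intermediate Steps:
a(N, y) = 1 + N + y
g = 4 (g = √((1 + 5 + 1*2) + (3 - 1*(-5))) = √((1 + 5 + 2) + (3 + 5)) = √(8 + 8) = √16 = 4)
(328 - o(-2, 15))*g = (328 - 1*(-2))*4 = (328 + 2)*4 = 330*4 = 1320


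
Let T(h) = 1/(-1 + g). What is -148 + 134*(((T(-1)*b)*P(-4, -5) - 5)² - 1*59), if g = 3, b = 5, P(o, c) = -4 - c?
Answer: -14433/2 ≈ -7216.5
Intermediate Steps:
T(h) = ½ (T(h) = 1/(-1 + 3) = 1/2 = ½)
-148 + 134*(((T(-1)*b)*P(-4, -5) - 5)² - 1*59) = -148 + 134*((((½)*5)*(-4 - 1*(-5)) - 5)² - 1*59) = -148 + 134*((5*(-4 + 5)/2 - 5)² - 59) = -148 + 134*(((5/2)*1 - 5)² - 59) = -148 + 134*((5/2 - 5)² - 59) = -148 + 134*((-5/2)² - 59) = -148 + 134*(25/4 - 59) = -148 + 134*(-211/4) = -148 - 14137/2 = -14433/2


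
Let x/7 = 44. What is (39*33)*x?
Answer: 396396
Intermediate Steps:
x = 308 (x = 7*44 = 308)
(39*33)*x = (39*33)*308 = 1287*308 = 396396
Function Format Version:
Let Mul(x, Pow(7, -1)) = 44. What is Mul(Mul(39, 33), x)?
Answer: 396396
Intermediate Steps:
x = 308 (x = Mul(7, 44) = 308)
Mul(Mul(39, 33), x) = Mul(Mul(39, 33), 308) = Mul(1287, 308) = 396396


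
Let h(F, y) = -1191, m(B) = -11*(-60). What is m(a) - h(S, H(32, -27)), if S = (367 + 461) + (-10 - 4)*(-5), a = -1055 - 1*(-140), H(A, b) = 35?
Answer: 1851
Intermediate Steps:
a = -915 (a = -1055 + 140 = -915)
m(B) = 660
S = 898 (S = 828 - 14*(-5) = 828 + 70 = 898)
m(a) - h(S, H(32, -27)) = 660 - 1*(-1191) = 660 + 1191 = 1851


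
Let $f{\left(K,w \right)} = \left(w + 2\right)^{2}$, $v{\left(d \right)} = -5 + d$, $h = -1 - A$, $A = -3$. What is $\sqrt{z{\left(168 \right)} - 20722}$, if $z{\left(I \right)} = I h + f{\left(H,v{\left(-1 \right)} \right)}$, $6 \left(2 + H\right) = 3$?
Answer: $i \sqrt{20370} \approx 142.72 i$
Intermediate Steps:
$h = 2$ ($h = -1 - -3 = -1 + 3 = 2$)
$H = - \frac{3}{2}$ ($H = -2 + \frac{1}{6} \cdot 3 = -2 + \frac{1}{2} = - \frac{3}{2} \approx -1.5$)
$f{\left(K,w \right)} = \left(2 + w\right)^{2}$
$z{\left(I \right)} = 16 + 2 I$ ($z{\left(I \right)} = I 2 + \left(2 - 6\right)^{2} = 2 I + \left(2 - 6\right)^{2} = 2 I + \left(-4\right)^{2} = 2 I + 16 = 16 + 2 I$)
$\sqrt{z{\left(168 \right)} - 20722} = \sqrt{\left(16 + 2 \cdot 168\right) - 20722} = \sqrt{\left(16 + 336\right) - 20722} = \sqrt{352 - 20722} = \sqrt{-20370} = i \sqrt{20370}$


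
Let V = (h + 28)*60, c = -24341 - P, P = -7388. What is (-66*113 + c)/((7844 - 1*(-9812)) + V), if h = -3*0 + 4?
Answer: -24411/19576 ≈ -1.2470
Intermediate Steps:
h = 4 (h = 0 + 4 = 4)
c = -16953 (c = -24341 - 1*(-7388) = -24341 + 7388 = -16953)
V = 1920 (V = (4 + 28)*60 = 32*60 = 1920)
(-66*113 + c)/((7844 - 1*(-9812)) + V) = (-66*113 - 16953)/((7844 - 1*(-9812)) + 1920) = (-7458 - 16953)/((7844 + 9812) + 1920) = -24411/(17656 + 1920) = -24411/19576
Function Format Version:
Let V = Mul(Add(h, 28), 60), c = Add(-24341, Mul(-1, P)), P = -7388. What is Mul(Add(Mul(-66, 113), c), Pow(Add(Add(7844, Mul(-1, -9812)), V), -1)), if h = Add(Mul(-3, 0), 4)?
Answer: Rational(-24411, 19576) ≈ -1.2470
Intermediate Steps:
h = 4 (h = Add(0, 4) = 4)
c = -16953 (c = Add(-24341, Mul(-1, -7388)) = Add(-24341, 7388) = -16953)
V = 1920 (V = Mul(Add(4, 28), 60) = Mul(32, 60) = 1920)
Mul(Add(Mul(-66, 113), c), Pow(Add(Add(7844, Mul(-1, -9812)), V), -1)) = Mul(Add(Mul(-66, 113), -16953), Pow(Add(Add(7844, Mul(-1, -9812)), 1920), -1)) = Mul(Add(-7458, -16953), Pow(Add(Add(7844, 9812), 1920), -1)) = Mul(-24411, Pow(Add(17656, 1920), -1)) = Mul(-24411, Pow(19576, -1)) = Mul(-24411, Rational(1, 19576)) = Rational(-24411, 19576)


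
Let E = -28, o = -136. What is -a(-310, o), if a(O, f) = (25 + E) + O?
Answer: 313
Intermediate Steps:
a(O, f) = -3 + O (a(O, f) = (25 - 28) + O = -3 + O)
-a(-310, o) = -(-3 - 310) = -1*(-313) = 313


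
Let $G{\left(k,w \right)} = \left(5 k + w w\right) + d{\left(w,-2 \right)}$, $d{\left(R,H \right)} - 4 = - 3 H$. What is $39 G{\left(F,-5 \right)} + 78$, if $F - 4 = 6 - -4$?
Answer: $4173$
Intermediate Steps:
$d{\left(R,H \right)} = 4 - 3 H$
$F = 14$ ($F = 4 + \left(6 - -4\right) = 4 + \left(6 + 4\right) = 4 + 10 = 14$)
$G{\left(k,w \right)} = 10 + w^{2} + 5 k$ ($G{\left(k,w \right)} = \left(5 k + w w\right) + \left(4 - -6\right) = \left(5 k + w^{2}\right) + \left(4 + 6\right) = \left(w^{2} + 5 k\right) + 10 = 10 + w^{2} + 5 k$)
$39 G{\left(F,-5 \right)} + 78 = 39 \left(10 + \left(-5\right)^{2} + 5 \cdot 14\right) + 78 = 39 \left(10 + 25 + 70\right) + 78 = 39 \cdot 105 + 78 = 4095 + 78 = 4173$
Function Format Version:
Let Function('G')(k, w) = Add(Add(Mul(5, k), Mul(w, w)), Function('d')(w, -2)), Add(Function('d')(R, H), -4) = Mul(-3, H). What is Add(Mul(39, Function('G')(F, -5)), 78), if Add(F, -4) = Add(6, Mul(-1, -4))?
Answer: 4173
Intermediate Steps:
Function('d')(R, H) = Add(4, Mul(-3, H))
F = 14 (F = Add(4, Add(6, Mul(-1, -4))) = Add(4, Add(6, 4)) = Add(4, 10) = 14)
Function('G')(k, w) = Add(10, Pow(w, 2), Mul(5, k)) (Function('G')(k, w) = Add(Add(Mul(5, k), Mul(w, w)), Add(4, Mul(-3, -2))) = Add(Add(Mul(5, k), Pow(w, 2)), Add(4, 6)) = Add(Add(Pow(w, 2), Mul(5, k)), 10) = Add(10, Pow(w, 2), Mul(5, k)))
Add(Mul(39, Function('G')(F, -5)), 78) = Add(Mul(39, Add(10, Pow(-5, 2), Mul(5, 14))), 78) = Add(Mul(39, Add(10, 25, 70)), 78) = Add(Mul(39, 105), 78) = Add(4095, 78) = 4173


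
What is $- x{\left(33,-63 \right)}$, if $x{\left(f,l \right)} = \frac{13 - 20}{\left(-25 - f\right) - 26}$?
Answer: $- \frac{1}{12} \approx -0.083333$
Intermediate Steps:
$x{\left(f,l \right)} = - \frac{7}{-51 - f}$
$- x{\left(33,-63 \right)} = - \frac{7}{51 + 33} = - \frac{7}{84} = \left(-1\right) \frac{1}{12} = - \frac{1}{12}$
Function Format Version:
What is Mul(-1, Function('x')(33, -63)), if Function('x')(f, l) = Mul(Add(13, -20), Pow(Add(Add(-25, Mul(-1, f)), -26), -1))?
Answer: Rational(-1, 12) ≈ -0.083333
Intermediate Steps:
Function('x')(f, l) = Mul(-7, Pow(Add(-51, Mul(-1, f)), -1))
Mul(-1, Function('x')(33, -63)) = Mul(-1, Mul(7, Pow(Add(51, 33), -1))) = Mul(-1, Mul(7, Pow(84, -1))) = Mul(-1, Mul(7, Rational(1, 84))) = Mul(-1, Rational(1, 12)) = Rational(-1, 12)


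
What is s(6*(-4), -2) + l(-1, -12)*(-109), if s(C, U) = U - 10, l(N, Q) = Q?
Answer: 1296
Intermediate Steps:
s(C, U) = -10 + U
s(6*(-4), -2) + l(-1, -12)*(-109) = (-10 - 2) - 12*(-109) = -12 + 1308 = 1296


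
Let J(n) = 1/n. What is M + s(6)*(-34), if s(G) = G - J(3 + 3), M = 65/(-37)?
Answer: -22210/111 ≈ -200.09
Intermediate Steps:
M = -65/37 (M = 65*(-1/37) = -65/37 ≈ -1.7568)
s(G) = -1/6 + G (s(G) = G - 1/(3 + 3) = G - 1/6 = -1/6 + G)
M + s(6)*(-34) = -65/37 + (-1/6 + 6)*(-34) = -65/37 + (35/6)*(-34) = -65/37 - 595/3 = -22210/111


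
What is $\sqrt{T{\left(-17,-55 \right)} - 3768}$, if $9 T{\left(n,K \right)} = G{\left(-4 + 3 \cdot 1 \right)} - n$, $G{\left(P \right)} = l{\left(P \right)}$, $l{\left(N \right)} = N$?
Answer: $\frac{2 i \sqrt{8474}}{3} \approx 61.37 i$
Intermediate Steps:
$G{\left(P \right)} = P$
$T{\left(n,K \right)} = - \frac{1}{9} - \frac{n}{9}$ ($T{\left(n,K \right)} = \frac{\left(-4 + 3 \cdot 1\right) - n}{9} = \frac{\left(-4 + 3\right) - n}{9} = \frac{-1 - n}{9} = - \frac{1}{9} - \frac{n}{9}$)
$\sqrt{T{\left(-17,-55 \right)} - 3768} = \sqrt{\left(- \frac{1}{9} - - \frac{17}{9}\right) - 3768} = \sqrt{\left(- \frac{1}{9} + \frac{17}{9}\right) - 3768} = \sqrt{\frac{16}{9} - 3768} = \sqrt{- \frac{33896}{9}} = \frac{2 i \sqrt{8474}}{3}$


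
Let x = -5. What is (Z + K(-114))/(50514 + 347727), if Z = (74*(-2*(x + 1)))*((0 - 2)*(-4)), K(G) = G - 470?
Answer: 1384/132747 ≈ 0.010426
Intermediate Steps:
K(G) = -470 + G
Z = 4736 (Z = (74*(-2*(-5 + 1)))*((0 - 2)*(-4)) = (74*(-2*(-4)))*(-2*(-4)) = (74*8)*8 = 592*8 = 4736)
(Z + K(-114))/(50514 + 347727) = (4736 + (-470 - 114))/(50514 + 347727) = (4736 - 584)/398241 = 4152*(1/398241) = 1384/132747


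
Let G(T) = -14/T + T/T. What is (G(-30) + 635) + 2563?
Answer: 47992/15 ≈ 3199.5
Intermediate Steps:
G(T) = 1 - 14/T (G(T) = -14/T + 1 = 1 - 14/T)
(G(-30) + 635) + 2563 = ((-14 - 30)/(-30) + 635) + 2563 = (-1/30*(-44) + 635) + 2563 = (22/15 + 635) + 2563 = 9547/15 + 2563 = 47992/15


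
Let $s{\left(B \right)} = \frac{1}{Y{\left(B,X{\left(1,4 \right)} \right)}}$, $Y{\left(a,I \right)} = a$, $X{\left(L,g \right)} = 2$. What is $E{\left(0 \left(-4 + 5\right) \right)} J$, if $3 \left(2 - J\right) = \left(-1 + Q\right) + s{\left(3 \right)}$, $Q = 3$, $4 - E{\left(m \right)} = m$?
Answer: $\frac{44}{9} \approx 4.8889$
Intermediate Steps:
$E{\left(m \right)} = 4 - m$
$s{\left(B \right)} = \frac{1}{B}$
$J = \frac{11}{9}$ ($J = 2 - \frac{\left(-1 + 3\right) + \frac{1}{3}}{3} = 2 - \frac{2 + \frac{1}{3}}{3} = 2 - \frac{7}{9} = \frac{11}{9} \approx 1.2222$)
$E{\left(0 \left(-4 + 5\right) \right)} J = \left(4 - 0 \left(-4 + 5\right)\right) \frac{11}{9} = \left(4 - 0 \cdot 1\right) \frac{11}{9} = \left(4 - 0\right) \frac{11}{9} = \left(4 + 0\right) \frac{11}{9} = 4 \cdot \frac{11}{9} = \frac{44}{9}$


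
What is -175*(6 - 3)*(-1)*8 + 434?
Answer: 4634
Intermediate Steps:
-175*(6 - 3)*(-1)*8 + 434 = -175*3*(-1)*8 + 434 = -(-525)*8 + 434 = -175*(-24) + 434 = 4200 + 434 = 4634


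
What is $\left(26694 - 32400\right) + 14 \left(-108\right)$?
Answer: $-7218$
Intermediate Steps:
$\left(26694 - 32400\right) + 14 \left(-108\right) = -5706 - 1512 = -7218$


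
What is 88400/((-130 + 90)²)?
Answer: 221/4 ≈ 55.250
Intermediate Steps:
88400/((-130 + 90)²) = 88400/((-40)²) = 88400/1600 = 88400*(1/1600) = 221/4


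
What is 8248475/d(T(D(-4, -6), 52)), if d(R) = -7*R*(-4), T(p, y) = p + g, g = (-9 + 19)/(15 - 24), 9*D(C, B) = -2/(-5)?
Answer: -123727125/448 ≈ -2.7618e+5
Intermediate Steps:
D(C, B) = 2/45 (D(C, B) = (-2/(-5))/9 = (-2*(-⅕))/9 = (⅑)*(⅖) = 2/45)
g = -10/9 (g = 10/(-9) = 10*(-⅑) = -10/9 ≈ -1.1111)
T(p, y) = -10/9 + p (T(p, y) = p - 10/9 = -10/9 + p)
d(R) = 28*R
8248475/d(T(D(-4, -6), 52)) = 8248475/((28*(-10/9 + 2/45))) = 8248475/((28*(-16/15))) = 8248475/(-448/15) = 8248475*(-15/448) = -123727125/448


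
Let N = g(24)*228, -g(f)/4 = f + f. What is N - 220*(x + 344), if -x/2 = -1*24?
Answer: -130016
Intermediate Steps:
g(f) = -8*f (g(f) = -4*(f + f) = -8*f)
x = 48 (x = -(-2)*24 = -2*(-24) = 48)
N = -43776 (N = -8*24*228 = -192*228 = -43776)
N - 220*(x + 344) = -43776 - 220*(48 + 344) = -43776 - 220*392 = -43776 - 86240 = -130016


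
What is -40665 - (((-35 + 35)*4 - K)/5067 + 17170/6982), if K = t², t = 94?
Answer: -719331650224/17688897 ≈ -40666.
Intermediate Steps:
K = 8836 (K = 94² = 8836)
-40665 - (((-35 + 35)*4 - K)/5067 + 17170/6982) = -40665 - (((-35 + 35)*4 - 1*8836)/5067 + 17170/6982) = -40665 - ((0*4 - 8836)*(1/5067) + 17170*(1/6982)) = -40665 - ((0 - 8836)*(1/5067) + 8585/3491) = -40665 - (-8836*1/5067 + 8585/3491) = -40665 - (-8836/5067 + 8585/3491) = -40665 - 1*12653719/17688897 = -40665 - 12653719/17688897 = -719331650224/17688897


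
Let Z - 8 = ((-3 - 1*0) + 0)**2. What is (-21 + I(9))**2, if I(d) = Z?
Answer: 16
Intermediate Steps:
Z = 17 (Z = 8 + ((-3 - 1*0) + 0)**2 = 8 + ((-3 + 0) + 0)**2 = 8 + (-3 + 0)**2 = 8 + (-3)**2 = 8 + 9 = 17)
I(d) = 17
(-21 + I(9))**2 = (-21 + 17)**2 = (-4)**2 = 16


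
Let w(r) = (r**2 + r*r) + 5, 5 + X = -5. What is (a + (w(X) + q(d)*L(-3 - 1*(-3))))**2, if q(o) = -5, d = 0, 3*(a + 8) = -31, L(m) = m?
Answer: 313600/9 ≈ 34844.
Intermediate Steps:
X = -10 (X = -5 - 5 = -10)
a = -55/3 (a = -8 + (1/3)*(-31) = -8 - 31/3 = -55/3 ≈ -18.333)
w(r) = 5 + 2*r**2 (w(r) = (r**2 + r**2) + 5 = 2*r**2 + 5 = 5 + 2*r**2)
(a + (w(X) + q(d)*L(-3 - 1*(-3))))**2 = (-55/3 + ((5 + 2*(-10)**2) - 5*(-3 - 1*(-3))))**2 = (-55/3 + ((5 + 2*100) - 5*(-3 + 3)))**2 = (-55/3 + ((5 + 200) - 5*0))**2 = (-55/3 + (205 + 0))**2 = (-55/3 + 205)**2 = (560/3)**2 = 313600/9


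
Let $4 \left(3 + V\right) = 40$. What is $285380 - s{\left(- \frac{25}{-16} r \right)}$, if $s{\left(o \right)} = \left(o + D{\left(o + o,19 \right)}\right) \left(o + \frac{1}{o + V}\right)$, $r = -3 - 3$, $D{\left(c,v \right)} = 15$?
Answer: $\frac{347089085}{1216} \approx 2.8544 \cdot 10^{5}$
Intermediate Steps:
$V = 7$ ($V = -3 + \frac{1}{4} \cdot 40 = -3 + 10 = 7$)
$r = -6$
$s{\left(o \right)} = \left(15 + o\right) \left(o + \frac{1}{7 + o}\right)$ ($s{\left(o \right)} = \left(o + 15\right) \left(o + \frac{1}{o + 7}\right) = \left(15 + o\right) \left(o + \frac{1}{7 + o}\right)$)
$285380 - s{\left(- \frac{25}{-16} r \right)} = 285380 - \frac{15 + \left(- \frac{25}{-16} \left(-6\right)\right)^{3} + 22 \left(- \frac{25}{-16} \left(-6\right)\right)^{2} + 106 - \frac{25}{-16} \left(-6\right)}{7 + - \frac{25}{-16} \left(-6\right)} = 285380 - \frac{15 + \left(\left(-25\right) \left(- \frac{1}{16}\right) \left(-6\right)\right)^{3} + 22 \left(\left(-25\right) \left(- \frac{1}{16}\right) \left(-6\right)\right)^{2} + 106 \left(-25\right) \left(- \frac{1}{16}\right) \left(-6\right)}{7 + \left(-25\right) \left(- \frac{1}{16}\right) \left(-6\right)} = 285380 - \frac{15 + \left(\frac{25}{16} \left(-6\right)\right)^{3} + 22 \left(\frac{25}{16} \left(-6\right)\right)^{2} + 106 \cdot \frac{25}{16} \left(-6\right)}{7 + \frac{25}{16} \left(-6\right)} = 285380 - \frac{15 + \left(- \frac{75}{8}\right)^{3} + 22 \left(- \frac{75}{8}\right)^{2} + 106 \left(- \frac{75}{8}\right)}{7 - \frac{75}{8}} = 285380 - \frac{15 - \frac{421875}{512} + 22 \cdot \frac{5625}{64} - \frac{3975}{4}}{- \frac{19}{8}} = 285380 - - \frac{8 \left(15 - \frac{421875}{512} + \frac{61875}{32} - \frac{3975}{4}\right)}{19} = 285380 - \left(- \frac{8}{19}\right) \frac{67005}{512} = 285380 - - \frac{67005}{1216} = 285380 + \frac{67005}{1216} = \frac{347089085}{1216}$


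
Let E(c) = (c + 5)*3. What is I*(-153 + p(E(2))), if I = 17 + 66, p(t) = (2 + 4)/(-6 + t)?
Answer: -63329/5 ≈ -12666.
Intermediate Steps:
E(c) = 15 + 3*c (E(c) = (5 + c)*3 = 15 + 3*c)
p(t) = 6/(-6 + t)
I = 83
I*(-153 + p(E(2))) = 83*(-153 + 6/(-6 + (15 + 3*2))) = 83*(-153 + 6/(-6 + (15 + 6))) = 83*(-153 + 6/(-6 + 21)) = 83*(-153 + 6/15) = 83*(-153 + 6*(1/15)) = 83*(-153 + ⅖) = 83*(-763/5) = -63329/5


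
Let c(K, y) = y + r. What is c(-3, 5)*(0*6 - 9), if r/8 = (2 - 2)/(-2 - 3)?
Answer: -45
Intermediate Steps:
r = 0 (r = 8*((2 - 2)/(-2 - 3)) = 8*(0/(-5)) = 8*(0*(-1/5)) = 8*0 = 0)
c(K, y) = y (c(K, y) = y + 0 = y)
c(-3, 5)*(0*6 - 9) = 5*(0*6 - 9) = 5*(0 - 9) = 5*(-9) = -45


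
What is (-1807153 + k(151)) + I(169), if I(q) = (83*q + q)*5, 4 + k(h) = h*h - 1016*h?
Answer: -1866792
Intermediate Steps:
k(h) = -4 + h² - 1016*h (k(h) = -4 + (h*h - 1016*h) = -4 + (h² - 1016*h) = -4 + h² - 1016*h)
I(q) = 420*q (I(q) = (84*q)*5 = 420*q)
(-1807153 + k(151)) + I(169) = (-1807153 + (-4 + 151² - 1016*151)) + 420*169 = (-1807153 + (-4 + 22801 - 153416)) + 70980 = (-1807153 - 130619) + 70980 = -1937772 + 70980 = -1866792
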